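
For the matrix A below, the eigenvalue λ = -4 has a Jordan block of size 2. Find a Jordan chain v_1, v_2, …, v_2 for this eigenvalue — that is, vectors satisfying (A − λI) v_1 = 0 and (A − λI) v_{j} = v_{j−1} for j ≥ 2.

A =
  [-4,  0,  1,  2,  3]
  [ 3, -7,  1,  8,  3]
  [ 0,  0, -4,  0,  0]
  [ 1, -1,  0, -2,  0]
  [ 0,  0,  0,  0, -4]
A Jordan chain for λ = -4 of length 2:
v_1 = (1, 1, 0, 0, 0)ᵀ
v_2 = (0, 0, 1, 0, 0)ᵀ

Let N = A − (-4)·I. We want v_2 with N^2 v_2 = 0 but N^1 v_2 ≠ 0; then v_{j-1} := N · v_j for j = 2, …, 2.

Pick v_2 = (0, 0, 1, 0, 0)ᵀ.
Then v_1 = N · v_2 = (1, 1, 0, 0, 0)ᵀ.

Sanity check: (A − (-4)·I) v_1 = (0, 0, 0, 0, 0)ᵀ = 0. ✓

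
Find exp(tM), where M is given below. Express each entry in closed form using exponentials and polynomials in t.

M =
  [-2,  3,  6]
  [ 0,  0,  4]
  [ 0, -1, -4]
e^{tM} =
  [exp(-2*t), 3*t*exp(-2*t), 6*t*exp(-2*t)]
  [0, 2*t*exp(-2*t) + exp(-2*t), 4*t*exp(-2*t)]
  [0, -t*exp(-2*t), -2*t*exp(-2*t) + exp(-2*t)]

Strategy: write M = P · J · P⁻¹ where J is a Jordan canonical form, so e^{tM} = P · e^{tJ} · P⁻¹, and e^{tJ} can be computed block-by-block.

M has Jordan form
J =
  [-2,  1,  0]
  [ 0, -2,  0]
  [ 0,  0, -2]
(up to reordering of blocks).

Per-block formulas:
  For a 2×2 Jordan block J_2(-2): exp(t · J_2(-2)) = e^(-2t)·(I + t·N), where N is the 2×2 nilpotent shift.
  For a 1×1 block at λ = -2: exp(t · [-2]) = [e^(-2t)].

After assembling e^{tJ} and conjugating by P, we get:

e^{tM} =
  [exp(-2*t), 3*t*exp(-2*t), 6*t*exp(-2*t)]
  [0, 2*t*exp(-2*t) + exp(-2*t), 4*t*exp(-2*t)]
  [0, -t*exp(-2*t), -2*t*exp(-2*t) + exp(-2*t)]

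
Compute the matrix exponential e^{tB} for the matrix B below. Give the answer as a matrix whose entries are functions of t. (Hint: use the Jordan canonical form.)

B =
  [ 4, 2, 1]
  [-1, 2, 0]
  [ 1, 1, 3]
e^{tB} =
  [t*exp(3*t) + exp(3*t), t^2*exp(3*t)/2 + 2*t*exp(3*t), t^2*exp(3*t)/2 + t*exp(3*t)]
  [-t*exp(3*t), -t^2*exp(3*t)/2 - t*exp(3*t) + exp(3*t), -t^2*exp(3*t)/2]
  [t*exp(3*t), t^2*exp(3*t)/2 + t*exp(3*t), t^2*exp(3*t)/2 + exp(3*t)]

Strategy: write B = P · J · P⁻¹ where J is a Jordan canonical form, so e^{tB} = P · e^{tJ} · P⁻¹, and e^{tJ} can be computed block-by-block.

B has Jordan form
J =
  [3, 1, 0]
  [0, 3, 1]
  [0, 0, 3]
(up to reordering of blocks).

Per-block formulas:
  For a 3×3 Jordan block J_3(3): exp(t · J_3(3)) = e^(3t)·(I + t·N + (t^2/2)·N^2), where N is the 3×3 nilpotent shift.

After assembling e^{tJ} and conjugating by P, we get:

e^{tB} =
  [t*exp(3*t) + exp(3*t), t^2*exp(3*t)/2 + 2*t*exp(3*t), t^2*exp(3*t)/2 + t*exp(3*t)]
  [-t*exp(3*t), -t^2*exp(3*t)/2 - t*exp(3*t) + exp(3*t), -t^2*exp(3*t)/2]
  [t*exp(3*t), t^2*exp(3*t)/2 + t*exp(3*t), t^2*exp(3*t)/2 + exp(3*t)]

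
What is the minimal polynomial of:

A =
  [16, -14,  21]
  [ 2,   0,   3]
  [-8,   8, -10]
x^2 - 4*x + 4

The characteristic polynomial is χ_A(x) = (x - 2)^3, so the eigenvalues are known. The minimal polynomial is
  m_A(x) = Π_λ (x − λ)^{k_λ}
where k_λ is the size of the *largest* Jordan block for λ (equivalently, the smallest k with (A − λI)^k v = 0 for every generalised eigenvector v of λ).

  λ = 2: largest Jordan block has size 2, contributing (x − 2)^2

So m_A(x) = (x - 2)^2 = x^2 - 4*x + 4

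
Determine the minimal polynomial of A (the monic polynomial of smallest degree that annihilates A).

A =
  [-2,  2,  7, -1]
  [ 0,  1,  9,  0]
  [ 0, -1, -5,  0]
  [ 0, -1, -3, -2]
x^2 + 4*x + 4

The characteristic polynomial is χ_A(x) = (x + 2)^4, so the eigenvalues are known. The minimal polynomial is
  m_A(x) = Π_λ (x − λ)^{k_λ}
where k_λ is the size of the *largest* Jordan block for λ (equivalently, the smallest k with (A − λI)^k v = 0 for every generalised eigenvector v of λ).

  λ = -2: largest Jordan block has size 2, contributing (x + 2)^2

So m_A(x) = (x + 2)^2 = x^2 + 4*x + 4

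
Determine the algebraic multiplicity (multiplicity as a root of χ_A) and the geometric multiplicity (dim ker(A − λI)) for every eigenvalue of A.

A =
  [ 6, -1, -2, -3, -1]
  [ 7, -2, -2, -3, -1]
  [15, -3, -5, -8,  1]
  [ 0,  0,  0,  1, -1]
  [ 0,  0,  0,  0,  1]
λ = -1: alg = 2, geom = 1; λ = 1: alg = 3, geom = 1

Step 1 — factor the characteristic polynomial to read off the algebraic multiplicities:
  χ_A(x) = (x - 1)^3*(x + 1)^2

Step 2 — compute geometric multiplicities via the rank-nullity identity g(λ) = n − rank(A − λI):
  rank(A − (-1)·I) = 4, so dim ker(A − (-1)·I) = n − 4 = 1
  rank(A − (1)·I) = 4, so dim ker(A − (1)·I) = n − 4 = 1

Summary:
  λ = -1: algebraic multiplicity = 2, geometric multiplicity = 1
  λ = 1: algebraic multiplicity = 3, geometric multiplicity = 1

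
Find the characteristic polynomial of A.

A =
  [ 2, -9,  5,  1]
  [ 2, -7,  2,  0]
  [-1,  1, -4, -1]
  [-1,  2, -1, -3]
x^4 + 12*x^3 + 54*x^2 + 108*x + 81

Expanding det(x·I − A) (e.g. by cofactor expansion or by noting that A is similar to its Jordan form J, which has the same characteristic polynomial as A) gives
  χ_A(x) = x^4 + 12*x^3 + 54*x^2 + 108*x + 81
which factors as (x + 3)^4. The eigenvalues (with algebraic multiplicities) are λ = -3 with multiplicity 4.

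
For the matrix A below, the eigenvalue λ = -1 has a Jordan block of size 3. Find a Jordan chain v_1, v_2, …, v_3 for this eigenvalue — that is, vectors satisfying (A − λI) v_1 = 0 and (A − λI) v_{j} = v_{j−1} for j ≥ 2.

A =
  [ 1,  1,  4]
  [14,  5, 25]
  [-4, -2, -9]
A Jordan chain for λ = -1 of length 3:
v_1 = (2, 12, -4)ᵀ
v_2 = (2, 14, -4)ᵀ
v_3 = (1, 0, 0)ᵀ

Let N = A − (-1)·I. We want v_3 with N^3 v_3 = 0 but N^2 v_3 ≠ 0; then v_{j-1} := N · v_j for j = 3, …, 2.

Pick v_3 = (1, 0, 0)ᵀ.
Then v_2 = N · v_3 = (2, 14, -4)ᵀ.
Then v_1 = N · v_2 = (2, 12, -4)ᵀ.

Sanity check: (A − (-1)·I) v_1 = (0, 0, 0)ᵀ = 0. ✓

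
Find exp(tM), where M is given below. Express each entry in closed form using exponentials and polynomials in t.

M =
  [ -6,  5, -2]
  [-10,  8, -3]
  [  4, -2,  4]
e^{tM} =
  [3*t^2*exp(2*t) - 8*t*exp(2*t) + exp(2*t), -3*t^2*exp(2*t) + 5*t*exp(2*t), -3*t^2*exp(2*t)/2 - 2*t*exp(2*t)]
  [4*t^2*exp(2*t) - 10*t*exp(2*t), -4*t^2*exp(2*t) + 6*t*exp(2*t) + exp(2*t), -2*t^2*exp(2*t) - 3*t*exp(2*t)]
  [-2*t^2*exp(2*t) + 4*t*exp(2*t), 2*t^2*exp(2*t) - 2*t*exp(2*t), t^2*exp(2*t) + 2*t*exp(2*t) + exp(2*t)]

Strategy: write M = P · J · P⁻¹ where J is a Jordan canonical form, so e^{tM} = P · e^{tJ} · P⁻¹, and e^{tJ} can be computed block-by-block.

M has Jordan form
J =
  [2, 1, 0]
  [0, 2, 1]
  [0, 0, 2]
(up to reordering of blocks).

Per-block formulas:
  For a 3×3 Jordan block J_3(2): exp(t · J_3(2)) = e^(2t)·(I + t·N + (t^2/2)·N^2), where N is the 3×3 nilpotent shift.

After assembling e^{tJ} and conjugating by P, we get:

e^{tM} =
  [3*t^2*exp(2*t) - 8*t*exp(2*t) + exp(2*t), -3*t^2*exp(2*t) + 5*t*exp(2*t), -3*t^2*exp(2*t)/2 - 2*t*exp(2*t)]
  [4*t^2*exp(2*t) - 10*t*exp(2*t), -4*t^2*exp(2*t) + 6*t*exp(2*t) + exp(2*t), -2*t^2*exp(2*t) - 3*t*exp(2*t)]
  [-2*t^2*exp(2*t) + 4*t*exp(2*t), 2*t^2*exp(2*t) - 2*t*exp(2*t), t^2*exp(2*t) + 2*t*exp(2*t) + exp(2*t)]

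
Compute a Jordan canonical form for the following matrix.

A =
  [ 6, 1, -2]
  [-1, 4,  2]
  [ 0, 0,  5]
J_2(5) ⊕ J_1(5)

The characteristic polynomial is
  det(x·I − A) = x^3 - 15*x^2 + 75*x - 125 = (x - 5)^3

Eigenvalues and multiplicities (the geometric multiplicity of λ is n − rank(A − λI), which equals the number of Jordan blocks for λ):
  λ = 5: algebraic multiplicity = 3, geometric multiplicity = 2

Determining the block sizes for each eigenvalue:
  λ = 5: 2 blocks summing to 3 forces exactly one block of size 2 and the rest size 1 → block sizes [2, 1]

Assembling the blocks gives a Jordan form
J =
  [5, 1, 0]
  [0, 5, 0]
  [0, 0, 5]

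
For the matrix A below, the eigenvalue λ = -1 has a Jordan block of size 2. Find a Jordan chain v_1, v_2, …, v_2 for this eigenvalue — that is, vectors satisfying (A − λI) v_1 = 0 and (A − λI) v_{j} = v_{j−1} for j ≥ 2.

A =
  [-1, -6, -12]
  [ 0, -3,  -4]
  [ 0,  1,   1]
A Jordan chain for λ = -1 of length 2:
v_1 = (-6, -2, 1)ᵀ
v_2 = (0, 1, 0)ᵀ

Let N = A − (-1)·I. We want v_2 with N^2 v_2 = 0 but N^1 v_2 ≠ 0; then v_{j-1} := N · v_j for j = 2, …, 2.

Pick v_2 = (0, 1, 0)ᵀ.
Then v_1 = N · v_2 = (-6, -2, 1)ᵀ.

Sanity check: (A − (-1)·I) v_1 = (0, 0, 0)ᵀ = 0. ✓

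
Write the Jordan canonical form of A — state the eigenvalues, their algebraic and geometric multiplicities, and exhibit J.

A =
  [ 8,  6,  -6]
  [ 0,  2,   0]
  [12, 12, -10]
J_1(-4) ⊕ J_1(2) ⊕ J_1(2)

The characteristic polynomial is
  det(x·I − A) = x^3 - 12*x + 16 = (x - 2)^2*(x + 4)

Eigenvalues and multiplicities (the geometric multiplicity of λ is n − rank(A − λI), which equals the number of Jordan blocks for λ):
  λ = -4: algebraic multiplicity = 1, geometric multiplicity = 1
  λ = 2: algebraic multiplicity = 2, geometric multiplicity = 2

Determining the block sizes for each eigenvalue:
  λ = -4: one block (gm = 1), so the single block has size am = 1 → block sizes [1]
  λ = 2: gm = am = 2, so every block has size 1 → block sizes [1, 1]

Assembling the blocks gives a Jordan form
J =
  [-4, 0, 0]
  [ 0, 2, 0]
  [ 0, 0, 2]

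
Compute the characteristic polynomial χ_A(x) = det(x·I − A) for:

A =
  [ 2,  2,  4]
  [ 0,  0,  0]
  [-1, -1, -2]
x^3

Expanding det(x·I − A) (e.g. by cofactor expansion or by noting that A is similar to its Jordan form J, which has the same characteristic polynomial as A) gives
  χ_A(x) = x^3
which factors as x^3. The eigenvalues (with algebraic multiplicities) are λ = 0 with multiplicity 3.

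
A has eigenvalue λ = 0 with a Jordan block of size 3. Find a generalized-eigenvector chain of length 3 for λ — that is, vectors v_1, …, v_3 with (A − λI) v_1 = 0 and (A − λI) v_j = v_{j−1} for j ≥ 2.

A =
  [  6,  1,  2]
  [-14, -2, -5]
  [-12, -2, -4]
A Jordan chain for λ = 0 of length 3:
v_1 = (-2, 4, 4)ᵀ
v_2 = (6, -14, -12)ᵀ
v_3 = (1, 0, 0)ᵀ

Let N = A − (0)·I. We want v_3 with N^3 v_3 = 0 but N^2 v_3 ≠ 0; then v_{j-1} := N · v_j for j = 3, …, 2.

Pick v_3 = (1, 0, 0)ᵀ.
Then v_2 = N · v_3 = (6, -14, -12)ᵀ.
Then v_1 = N · v_2 = (-2, 4, 4)ᵀ.

Sanity check: (A − (0)·I) v_1 = (0, 0, 0)ᵀ = 0. ✓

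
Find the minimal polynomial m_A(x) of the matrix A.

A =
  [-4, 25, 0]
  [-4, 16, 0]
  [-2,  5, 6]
x^2 - 12*x + 36

The characteristic polynomial is χ_A(x) = (x - 6)^3, so the eigenvalues are known. The minimal polynomial is
  m_A(x) = Π_λ (x − λ)^{k_λ}
where k_λ is the size of the *largest* Jordan block for λ (equivalently, the smallest k with (A − λI)^k v = 0 for every generalised eigenvector v of λ).

  λ = 6: largest Jordan block has size 2, contributing (x − 6)^2

So m_A(x) = (x - 6)^2 = x^2 - 12*x + 36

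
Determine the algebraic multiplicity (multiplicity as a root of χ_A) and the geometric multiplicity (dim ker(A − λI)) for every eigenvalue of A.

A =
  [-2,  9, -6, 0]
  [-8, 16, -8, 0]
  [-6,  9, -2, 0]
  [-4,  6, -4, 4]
λ = 4: alg = 4, geom = 3

Step 1 — factor the characteristic polynomial to read off the algebraic multiplicities:
  χ_A(x) = (x - 4)^4

Step 2 — compute geometric multiplicities via the rank-nullity identity g(λ) = n − rank(A − λI):
  rank(A − (4)·I) = 1, so dim ker(A − (4)·I) = n − 1 = 3

Summary:
  λ = 4: algebraic multiplicity = 4, geometric multiplicity = 3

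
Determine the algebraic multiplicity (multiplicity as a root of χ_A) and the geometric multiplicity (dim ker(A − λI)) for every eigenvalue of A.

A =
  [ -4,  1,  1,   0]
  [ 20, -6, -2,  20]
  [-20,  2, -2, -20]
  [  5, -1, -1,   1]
λ = -4: alg = 3, geom = 2; λ = 1: alg = 1, geom = 1

Step 1 — factor the characteristic polynomial to read off the algebraic multiplicities:
  χ_A(x) = (x - 1)*(x + 4)^3

Step 2 — compute geometric multiplicities via the rank-nullity identity g(λ) = n − rank(A − λI):
  rank(A − (-4)·I) = 2, so dim ker(A − (-4)·I) = n − 2 = 2
  rank(A − (1)·I) = 3, so dim ker(A − (1)·I) = n − 3 = 1

Summary:
  λ = -4: algebraic multiplicity = 3, geometric multiplicity = 2
  λ = 1: algebraic multiplicity = 1, geometric multiplicity = 1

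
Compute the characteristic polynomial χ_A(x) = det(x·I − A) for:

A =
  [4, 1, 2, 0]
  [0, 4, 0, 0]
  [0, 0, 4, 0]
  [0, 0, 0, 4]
x^4 - 16*x^3 + 96*x^2 - 256*x + 256

Expanding det(x·I − A) (e.g. by cofactor expansion or by noting that A is similar to its Jordan form J, which has the same characteristic polynomial as A) gives
  χ_A(x) = x^4 - 16*x^3 + 96*x^2 - 256*x + 256
which factors as (x - 4)^4. The eigenvalues (with algebraic multiplicities) are λ = 4 with multiplicity 4.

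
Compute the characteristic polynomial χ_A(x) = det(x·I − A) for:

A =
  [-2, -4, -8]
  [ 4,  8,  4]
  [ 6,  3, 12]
x^3 - 18*x^2 + 108*x - 216

Expanding det(x·I − A) (e.g. by cofactor expansion or by noting that A is similar to its Jordan form J, which has the same characteristic polynomial as A) gives
  χ_A(x) = x^3 - 18*x^2 + 108*x - 216
which factors as (x - 6)^3. The eigenvalues (with algebraic multiplicities) are λ = 6 with multiplicity 3.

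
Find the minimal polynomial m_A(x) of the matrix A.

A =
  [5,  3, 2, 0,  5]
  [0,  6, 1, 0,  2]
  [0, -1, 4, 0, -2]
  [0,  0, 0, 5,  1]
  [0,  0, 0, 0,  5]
x^3 - 15*x^2 + 75*x - 125

The characteristic polynomial is χ_A(x) = (x - 5)^5, so the eigenvalues are known. The minimal polynomial is
  m_A(x) = Π_λ (x − λ)^{k_λ}
where k_λ is the size of the *largest* Jordan block for λ (equivalently, the smallest k with (A − λI)^k v = 0 for every generalised eigenvector v of λ).

  λ = 5: largest Jordan block has size 3, contributing (x − 5)^3

So m_A(x) = (x - 5)^3 = x^3 - 15*x^2 + 75*x - 125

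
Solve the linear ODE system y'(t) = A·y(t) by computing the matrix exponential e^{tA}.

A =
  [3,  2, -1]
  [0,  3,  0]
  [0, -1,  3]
e^{tA} =
  [exp(3*t), t^2*exp(3*t)/2 + 2*t*exp(3*t), -t*exp(3*t)]
  [0, exp(3*t), 0]
  [0, -t*exp(3*t), exp(3*t)]

Strategy: write A = P · J · P⁻¹ where J is a Jordan canonical form, so e^{tA} = P · e^{tJ} · P⁻¹, and e^{tJ} can be computed block-by-block.

A has Jordan form
J =
  [3, 1, 0]
  [0, 3, 1]
  [0, 0, 3]
(up to reordering of blocks).

Per-block formulas:
  For a 3×3 Jordan block J_3(3): exp(t · J_3(3)) = e^(3t)·(I + t·N + (t^2/2)·N^2), where N is the 3×3 nilpotent shift.

After assembling e^{tJ} and conjugating by P, we get:

e^{tA} =
  [exp(3*t), t^2*exp(3*t)/2 + 2*t*exp(3*t), -t*exp(3*t)]
  [0, exp(3*t), 0]
  [0, -t*exp(3*t), exp(3*t)]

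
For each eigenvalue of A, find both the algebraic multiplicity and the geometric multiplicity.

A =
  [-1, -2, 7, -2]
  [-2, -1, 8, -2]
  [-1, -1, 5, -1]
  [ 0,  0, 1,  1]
λ = 1: alg = 4, geom = 2

Step 1 — factor the characteristic polynomial to read off the algebraic multiplicities:
  χ_A(x) = (x - 1)^4

Step 2 — compute geometric multiplicities via the rank-nullity identity g(λ) = n − rank(A − λI):
  rank(A − (1)·I) = 2, so dim ker(A − (1)·I) = n − 2 = 2

Summary:
  λ = 1: algebraic multiplicity = 4, geometric multiplicity = 2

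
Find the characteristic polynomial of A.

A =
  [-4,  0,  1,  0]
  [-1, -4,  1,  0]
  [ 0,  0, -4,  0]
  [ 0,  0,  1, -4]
x^4 + 16*x^3 + 96*x^2 + 256*x + 256

Expanding det(x·I − A) (e.g. by cofactor expansion or by noting that A is similar to its Jordan form J, which has the same characteristic polynomial as A) gives
  χ_A(x) = x^4 + 16*x^3 + 96*x^2 + 256*x + 256
which factors as (x + 4)^4. The eigenvalues (with algebraic multiplicities) are λ = -4 with multiplicity 4.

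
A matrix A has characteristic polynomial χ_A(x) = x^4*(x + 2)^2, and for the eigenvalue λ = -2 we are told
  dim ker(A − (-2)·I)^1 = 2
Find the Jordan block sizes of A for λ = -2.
Block sizes for λ = -2: [1, 1]

From the dimensions of kernels of powers, the number of Jordan blocks of size at least j is d_j − d_{j−1} where d_j = dim ker(N^j) (with d_0 = 0). Computing the differences gives [2].
The number of blocks of size exactly k is (#blocks of size ≥ k) − (#blocks of size ≥ k + 1), so the partition is: 2 block(s) of size 1.
In nonincreasing order the block sizes are [1, 1].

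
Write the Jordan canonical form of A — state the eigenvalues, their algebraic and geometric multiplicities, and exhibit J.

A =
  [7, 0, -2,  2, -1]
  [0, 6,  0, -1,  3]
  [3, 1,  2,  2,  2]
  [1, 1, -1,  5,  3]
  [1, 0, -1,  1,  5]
J_3(5) ⊕ J_2(5)

The characteristic polynomial is
  det(x·I − A) = x^5 - 25*x^4 + 250*x^3 - 1250*x^2 + 3125*x - 3125 = (x - 5)^5

Eigenvalues and multiplicities (the geometric multiplicity of λ is n − rank(A − λI), which equals the number of Jordan blocks for λ):
  λ = 5: algebraic multiplicity = 5, geometric multiplicity = 2

Determining the block sizes for each eigenvalue:
  λ = 5: with am = 5 and gm = 2, the partition is not yet determined (e.g. several partitions of 5 into 2 parts exist). Let N = A − (5)·I. Computing rank(N^1) = 3, rank(N^2) = 1, rank(N^3) = 0; the number of blocks of size ≥ j is rank(N^{j−1}) − rank(N^j), giving [2, 2, 1]. So we have 1 block(s) of size 3, 1 block(s) of size 2 → block sizes [3, 2]

Assembling the blocks gives a Jordan form
J =
  [5, 1, 0, 0, 0]
  [0, 5, 1, 0, 0]
  [0, 0, 5, 0, 0]
  [0, 0, 0, 5, 1]
  [0, 0, 0, 0, 5]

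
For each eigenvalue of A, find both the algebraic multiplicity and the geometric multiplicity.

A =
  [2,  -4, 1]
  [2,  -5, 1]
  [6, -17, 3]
λ = 0: alg = 3, geom = 1

Step 1 — factor the characteristic polynomial to read off the algebraic multiplicities:
  χ_A(x) = x^3

Step 2 — compute geometric multiplicities via the rank-nullity identity g(λ) = n − rank(A − λI):
  rank(A − (0)·I) = 2, so dim ker(A − (0)·I) = n − 2 = 1

Summary:
  λ = 0: algebraic multiplicity = 3, geometric multiplicity = 1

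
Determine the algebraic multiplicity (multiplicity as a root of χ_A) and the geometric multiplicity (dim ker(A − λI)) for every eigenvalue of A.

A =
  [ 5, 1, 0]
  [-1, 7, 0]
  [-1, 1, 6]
λ = 6: alg = 3, geom = 2

Step 1 — factor the characteristic polynomial to read off the algebraic multiplicities:
  χ_A(x) = (x - 6)^3

Step 2 — compute geometric multiplicities via the rank-nullity identity g(λ) = n − rank(A − λI):
  rank(A − (6)·I) = 1, so dim ker(A − (6)·I) = n − 1 = 2

Summary:
  λ = 6: algebraic multiplicity = 3, geometric multiplicity = 2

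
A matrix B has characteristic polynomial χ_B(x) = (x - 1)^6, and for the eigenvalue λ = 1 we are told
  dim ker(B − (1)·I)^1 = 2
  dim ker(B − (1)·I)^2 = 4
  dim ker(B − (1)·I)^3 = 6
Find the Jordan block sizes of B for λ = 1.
Block sizes for λ = 1: [3, 3]

From the dimensions of kernels of powers, the number of Jordan blocks of size at least j is d_j − d_{j−1} where d_j = dim ker(N^j) (with d_0 = 0). Computing the differences gives [2, 2, 2].
The number of blocks of size exactly k is (#blocks of size ≥ k) − (#blocks of size ≥ k + 1), so the partition is: 2 block(s) of size 3.
In nonincreasing order the block sizes are [3, 3].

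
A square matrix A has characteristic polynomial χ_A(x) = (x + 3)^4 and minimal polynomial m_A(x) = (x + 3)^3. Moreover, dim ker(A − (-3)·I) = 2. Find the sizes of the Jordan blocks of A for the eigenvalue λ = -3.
Block sizes for λ = -3: [3, 1]

Step 1 — from the characteristic polynomial, algebraic multiplicity of λ = -3 is 4. From dim ker(A − (-3)·I) = 2, there are exactly 2 Jordan blocks for λ = -3.
Step 2 — from the minimal polynomial, the factor (x + 3)^3 tells us the largest block for λ = -3 has size 3.
Step 3 — with total size 4, 2 blocks, and largest block 3, the block sizes (in nonincreasing order) are [3, 1].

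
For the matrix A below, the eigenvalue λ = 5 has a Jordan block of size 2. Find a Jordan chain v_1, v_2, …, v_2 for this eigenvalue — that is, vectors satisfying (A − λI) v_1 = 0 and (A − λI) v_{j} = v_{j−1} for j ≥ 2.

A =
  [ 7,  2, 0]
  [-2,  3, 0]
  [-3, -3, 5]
A Jordan chain for λ = 5 of length 2:
v_1 = (2, -2, -3)ᵀ
v_2 = (1, 0, 0)ᵀ

Let N = A − (5)·I. We want v_2 with N^2 v_2 = 0 but N^1 v_2 ≠ 0; then v_{j-1} := N · v_j for j = 2, …, 2.

Pick v_2 = (1, 0, 0)ᵀ.
Then v_1 = N · v_2 = (2, -2, -3)ᵀ.

Sanity check: (A − (5)·I) v_1 = (0, 0, 0)ᵀ = 0. ✓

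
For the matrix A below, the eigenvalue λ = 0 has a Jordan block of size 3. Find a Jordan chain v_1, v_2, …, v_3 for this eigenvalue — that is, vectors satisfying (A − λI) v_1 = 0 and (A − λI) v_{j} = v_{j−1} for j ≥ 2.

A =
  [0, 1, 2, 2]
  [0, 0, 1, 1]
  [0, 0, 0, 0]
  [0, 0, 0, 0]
A Jordan chain for λ = 0 of length 3:
v_1 = (1, 0, 0, 0)ᵀ
v_2 = (2, 1, 0, 0)ᵀ
v_3 = (0, 0, 1, 0)ᵀ

Let N = A − (0)·I. We want v_3 with N^3 v_3 = 0 but N^2 v_3 ≠ 0; then v_{j-1} := N · v_j for j = 3, …, 2.

Pick v_3 = (0, 0, 1, 0)ᵀ.
Then v_2 = N · v_3 = (2, 1, 0, 0)ᵀ.
Then v_1 = N · v_2 = (1, 0, 0, 0)ᵀ.

Sanity check: (A − (0)·I) v_1 = (0, 0, 0, 0)ᵀ = 0. ✓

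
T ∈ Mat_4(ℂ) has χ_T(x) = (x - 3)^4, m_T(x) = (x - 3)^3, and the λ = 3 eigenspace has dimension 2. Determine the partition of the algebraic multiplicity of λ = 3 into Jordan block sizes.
Block sizes for λ = 3: [3, 1]

Step 1 — from the characteristic polynomial, algebraic multiplicity of λ = 3 is 4. From dim ker(T − (3)·I) = 2, there are exactly 2 Jordan blocks for λ = 3.
Step 2 — from the minimal polynomial, the factor (x − 3)^3 tells us the largest block for λ = 3 has size 3.
Step 3 — with total size 4, 2 blocks, and largest block 3, the block sizes (in nonincreasing order) are [3, 1].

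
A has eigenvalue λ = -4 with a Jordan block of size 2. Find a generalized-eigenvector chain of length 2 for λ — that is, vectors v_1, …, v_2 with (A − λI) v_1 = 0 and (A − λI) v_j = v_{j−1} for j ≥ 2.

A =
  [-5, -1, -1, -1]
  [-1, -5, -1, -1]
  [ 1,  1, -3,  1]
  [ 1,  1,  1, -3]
A Jordan chain for λ = -4 of length 2:
v_1 = (-1, -1, 1, 1)ᵀ
v_2 = (1, 0, 0, 0)ᵀ

Let N = A − (-4)·I. We want v_2 with N^2 v_2 = 0 but N^1 v_2 ≠ 0; then v_{j-1} := N · v_j for j = 2, …, 2.

Pick v_2 = (1, 0, 0, 0)ᵀ.
Then v_1 = N · v_2 = (-1, -1, 1, 1)ᵀ.

Sanity check: (A − (-4)·I) v_1 = (0, 0, 0, 0)ᵀ = 0. ✓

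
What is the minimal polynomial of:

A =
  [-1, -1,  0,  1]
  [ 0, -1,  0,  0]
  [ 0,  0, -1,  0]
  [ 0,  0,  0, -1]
x^2 + 2*x + 1

The characteristic polynomial is χ_A(x) = (x + 1)^4, so the eigenvalues are known. The minimal polynomial is
  m_A(x) = Π_λ (x − λ)^{k_λ}
where k_λ is the size of the *largest* Jordan block for λ (equivalently, the smallest k with (A − λI)^k v = 0 for every generalised eigenvector v of λ).

  λ = -1: largest Jordan block has size 2, contributing (x + 1)^2

So m_A(x) = (x + 1)^2 = x^2 + 2*x + 1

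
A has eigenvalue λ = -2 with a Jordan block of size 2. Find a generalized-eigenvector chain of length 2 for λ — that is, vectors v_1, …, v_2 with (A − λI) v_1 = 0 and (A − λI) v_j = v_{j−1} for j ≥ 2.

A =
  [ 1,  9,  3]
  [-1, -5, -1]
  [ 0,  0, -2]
A Jordan chain for λ = -2 of length 2:
v_1 = (3, -1, 0)ᵀ
v_2 = (1, 0, 0)ᵀ

Let N = A − (-2)·I. We want v_2 with N^2 v_2 = 0 but N^1 v_2 ≠ 0; then v_{j-1} := N · v_j for j = 2, …, 2.

Pick v_2 = (1, 0, 0)ᵀ.
Then v_1 = N · v_2 = (3, -1, 0)ᵀ.

Sanity check: (A − (-2)·I) v_1 = (0, 0, 0)ᵀ = 0. ✓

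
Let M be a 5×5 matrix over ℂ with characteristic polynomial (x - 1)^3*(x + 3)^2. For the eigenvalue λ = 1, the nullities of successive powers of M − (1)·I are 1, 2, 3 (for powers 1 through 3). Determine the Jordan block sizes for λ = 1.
Block sizes for λ = 1: [3]

From the dimensions of kernels of powers, the number of Jordan blocks of size at least j is d_j − d_{j−1} where d_j = dim ker(N^j) (with d_0 = 0). Computing the differences gives [1, 1, 1].
The number of blocks of size exactly k is (#blocks of size ≥ k) − (#blocks of size ≥ k + 1), so the partition is: 1 block(s) of size 3.
In nonincreasing order the block sizes are [3].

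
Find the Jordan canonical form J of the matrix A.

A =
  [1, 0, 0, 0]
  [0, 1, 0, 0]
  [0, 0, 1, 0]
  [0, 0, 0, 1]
J_1(1) ⊕ J_1(1) ⊕ J_1(1) ⊕ J_1(1)

The characteristic polynomial is
  det(x·I − A) = x^4 - 4*x^3 + 6*x^2 - 4*x + 1 = (x - 1)^4

Eigenvalues and multiplicities (the geometric multiplicity of λ is n − rank(A − λI), which equals the number of Jordan blocks for λ):
  λ = 1: algebraic multiplicity = 4, geometric multiplicity = 4

Determining the block sizes for each eigenvalue:
  λ = 1: gm = am = 4, so every block has size 1 → block sizes [1, 1, 1, 1]

Assembling the blocks gives a Jordan form
J =
  [1, 0, 0, 0]
  [0, 1, 0, 0]
  [0, 0, 1, 0]
  [0, 0, 0, 1]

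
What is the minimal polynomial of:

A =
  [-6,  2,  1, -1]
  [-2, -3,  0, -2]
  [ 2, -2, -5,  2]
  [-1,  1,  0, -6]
x^3 + 15*x^2 + 75*x + 125

The characteristic polynomial is χ_A(x) = (x + 5)^4, so the eigenvalues are known. The minimal polynomial is
  m_A(x) = Π_λ (x − λ)^{k_λ}
where k_λ is the size of the *largest* Jordan block for λ (equivalently, the smallest k with (A − λI)^k v = 0 for every generalised eigenvector v of λ).

  λ = -5: largest Jordan block has size 3, contributing (x + 5)^3

So m_A(x) = (x + 5)^3 = x^3 + 15*x^2 + 75*x + 125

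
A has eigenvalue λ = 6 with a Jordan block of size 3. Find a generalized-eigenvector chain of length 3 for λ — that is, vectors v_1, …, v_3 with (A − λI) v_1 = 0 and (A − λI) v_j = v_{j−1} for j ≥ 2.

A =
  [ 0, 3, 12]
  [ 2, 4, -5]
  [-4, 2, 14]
A Jordan chain for λ = 6 of length 3:
v_1 = (-6, 4, -4)ᵀ
v_2 = (-6, 2, -4)ᵀ
v_3 = (1, 0, 0)ᵀ

Let N = A − (6)·I. We want v_3 with N^3 v_3 = 0 but N^2 v_3 ≠ 0; then v_{j-1} := N · v_j for j = 3, …, 2.

Pick v_3 = (1, 0, 0)ᵀ.
Then v_2 = N · v_3 = (-6, 2, -4)ᵀ.
Then v_1 = N · v_2 = (-6, 4, -4)ᵀ.

Sanity check: (A − (6)·I) v_1 = (0, 0, 0)ᵀ = 0. ✓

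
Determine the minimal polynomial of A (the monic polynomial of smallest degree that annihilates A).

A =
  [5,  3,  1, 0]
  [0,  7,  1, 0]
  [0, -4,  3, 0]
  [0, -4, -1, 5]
x^3 - 15*x^2 + 75*x - 125

The characteristic polynomial is χ_A(x) = (x - 5)^4, so the eigenvalues are known. The minimal polynomial is
  m_A(x) = Π_λ (x − λ)^{k_λ}
where k_λ is the size of the *largest* Jordan block for λ (equivalently, the smallest k with (A − λI)^k v = 0 for every generalised eigenvector v of λ).

  λ = 5: largest Jordan block has size 3, contributing (x − 5)^3

So m_A(x) = (x - 5)^3 = x^3 - 15*x^2 + 75*x - 125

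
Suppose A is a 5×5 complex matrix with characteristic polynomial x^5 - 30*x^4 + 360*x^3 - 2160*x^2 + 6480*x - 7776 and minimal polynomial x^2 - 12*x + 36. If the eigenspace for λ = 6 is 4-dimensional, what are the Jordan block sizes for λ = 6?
Block sizes for λ = 6: [2, 1, 1, 1]

Step 1 — from the characteristic polynomial, algebraic multiplicity of λ = 6 is 5. From dim ker(A − (6)·I) = 4, there are exactly 4 Jordan blocks for λ = 6.
Step 2 — from the minimal polynomial, the factor (x − 6)^2 tells us the largest block for λ = 6 has size 2.
Step 3 — with total size 5, 4 blocks, and largest block 2, the block sizes (in nonincreasing order) are [2, 1, 1, 1].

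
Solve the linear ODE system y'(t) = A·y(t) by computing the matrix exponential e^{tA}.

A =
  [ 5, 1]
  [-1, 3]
e^{tA} =
  [t*exp(4*t) + exp(4*t), t*exp(4*t)]
  [-t*exp(4*t), -t*exp(4*t) + exp(4*t)]

Strategy: write A = P · J · P⁻¹ where J is a Jordan canonical form, so e^{tA} = P · e^{tJ} · P⁻¹, and e^{tJ} can be computed block-by-block.

A has Jordan form
J =
  [4, 1]
  [0, 4]
(up to reordering of blocks).

Per-block formulas:
  For a 2×2 Jordan block J_2(4): exp(t · J_2(4)) = e^(4t)·(I + t·N), where N is the 2×2 nilpotent shift.

After assembling e^{tJ} and conjugating by P, we get:

e^{tA} =
  [t*exp(4*t) + exp(4*t), t*exp(4*t)]
  [-t*exp(4*t), -t*exp(4*t) + exp(4*t)]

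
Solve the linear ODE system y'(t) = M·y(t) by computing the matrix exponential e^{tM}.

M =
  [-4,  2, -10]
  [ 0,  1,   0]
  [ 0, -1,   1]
e^{tM} =
  [exp(-4*t), 2*t*exp(t), -2*exp(t) + 2*exp(-4*t)]
  [0, exp(t), 0]
  [0, -t*exp(t), exp(t)]

Strategy: write M = P · J · P⁻¹ where J is a Jordan canonical form, so e^{tM} = P · e^{tJ} · P⁻¹, and e^{tJ} can be computed block-by-block.

M has Jordan form
J =
  [-4, 0, 0]
  [ 0, 1, 1]
  [ 0, 0, 1]
(up to reordering of blocks).

Per-block formulas:
  For a 2×2 Jordan block J_2(1): exp(t · J_2(1)) = e^(1t)·(I + t·N), where N is the 2×2 nilpotent shift.
  For a 1×1 block at λ = -4: exp(t · [-4]) = [e^(-4t)].

After assembling e^{tJ} and conjugating by P, we get:

e^{tM} =
  [exp(-4*t), 2*t*exp(t), -2*exp(t) + 2*exp(-4*t)]
  [0, exp(t), 0]
  [0, -t*exp(t), exp(t)]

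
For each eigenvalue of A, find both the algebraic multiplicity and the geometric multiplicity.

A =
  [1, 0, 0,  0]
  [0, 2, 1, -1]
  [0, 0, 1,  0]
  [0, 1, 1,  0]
λ = 1: alg = 4, geom = 3

Step 1 — factor the characteristic polynomial to read off the algebraic multiplicities:
  χ_A(x) = (x - 1)^4

Step 2 — compute geometric multiplicities via the rank-nullity identity g(λ) = n − rank(A − λI):
  rank(A − (1)·I) = 1, so dim ker(A − (1)·I) = n − 1 = 3

Summary:
  λ = 1: algebraic multiplicity = 4, geometric multiplicity = 3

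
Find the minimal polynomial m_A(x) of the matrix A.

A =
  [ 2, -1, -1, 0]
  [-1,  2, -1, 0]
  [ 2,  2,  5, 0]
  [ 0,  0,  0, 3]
x^2 - 6*x + 9

The characteristic polynomial is χ_A(x) = (x - 3)^4, so the eigenvalues are known. The minimal polynomial is
  m_A(x) = Π_λ (x − λ)^{k_λ}
where k_λ is the size of the *largest* Jordan block for λ (equivalently, the smallest k with (A − λI)^k v = 0 for every generalised eigenvector v of λ).

  λ = 3: largest Jordan block has size 2, contributing (x − 3)^2

So m_A(x) = (x - 3)^2 = x^2 - 6*x + 9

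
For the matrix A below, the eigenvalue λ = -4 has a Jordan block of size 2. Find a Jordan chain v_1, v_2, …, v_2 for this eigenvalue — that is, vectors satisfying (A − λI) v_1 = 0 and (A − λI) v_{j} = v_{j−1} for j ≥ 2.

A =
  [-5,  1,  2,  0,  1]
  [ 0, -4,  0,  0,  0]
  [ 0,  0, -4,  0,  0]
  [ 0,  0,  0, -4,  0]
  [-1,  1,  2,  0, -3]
A Jordan chain for λ = -4 of length 2:
v_1 = (-1, 0, 0, 0, -1)ᵀ
v_2 = (1, 0, 0, 0, 0)ᵀ

Let N = A − (-4)·I. We want v_2 with N^2 v_2 = 0 but N^1 v_2 ≠ 0; then v_{j-1} := N · v_j for j = 2, …, 2.

Pick v_2 = (1, 0, 0, 0, 0)ᵀ.
Then v_1 = N · v_2 = (-1, 0, 0, 0, -1)ᵀ.

Sanity check: (A − (-4)·I) v_1 = (0, 0, 0, 0, 0)ᵀ = 0. ✓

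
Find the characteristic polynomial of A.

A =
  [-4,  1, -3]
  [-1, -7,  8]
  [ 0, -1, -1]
x^3 + 12*x^2 + 48*x + 64

Expanding det(x·I − A) (e.g. by cofactor expansion or by noting that A is similar to its Jordan form J, which has the same characteristic polynomial as A) gives
  χ_A(x) = x^3 + 12*x^2 + 48*x + 64
which factors as (x + 4)^3. The eigenvalues (with algebraic multiplicities) are λ = -4 with multiplicity 3.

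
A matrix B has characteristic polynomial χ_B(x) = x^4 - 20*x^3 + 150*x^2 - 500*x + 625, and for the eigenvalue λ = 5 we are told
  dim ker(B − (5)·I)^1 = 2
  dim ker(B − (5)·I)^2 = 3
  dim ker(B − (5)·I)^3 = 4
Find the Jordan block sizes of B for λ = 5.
Block sizes for λ = 5: [3, 1]

From the dimensions of kernels of powers, the number of Jordan blocks of size at least j is d_j − d_{j−1} where d_j = dim ker(N^j) (with d_0 = 0). Computing the differences gives [2, 1, 1].
The number of blocks of size exactly k is (#blocks of size ≥ k) − (#blocks of size ≥ k + 1), so the partition is: 1 block(s) of size 1, 1 block(s) of size 3.
In nonincreasing order the block sizes are [3, 1].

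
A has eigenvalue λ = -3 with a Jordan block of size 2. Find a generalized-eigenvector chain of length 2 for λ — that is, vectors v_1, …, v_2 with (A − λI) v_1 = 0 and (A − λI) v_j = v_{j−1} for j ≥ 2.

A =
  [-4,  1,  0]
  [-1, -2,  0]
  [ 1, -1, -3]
A Jordan chain for λ = -3 of length 2:
v_1 = (-1, -1, 1)ᵀ
v_2 = (1, 0, 0)ᵀ

Let N = A − (-3)·I. We want v_2 with N^2 v_2 = 0 but N^1 v_2 ≠ 0; then v_{j-1} := N · v_j for j = 2, …, 2.

Pick v_2 = (1, 0, 0)ᵀ.
Then v_1 = N · v_2 = (-1, -1, 1)ᵀ.

Sanity check: (A − (-3)·I) v_1 = (0, 0, 0)ᵀ = 0. ✓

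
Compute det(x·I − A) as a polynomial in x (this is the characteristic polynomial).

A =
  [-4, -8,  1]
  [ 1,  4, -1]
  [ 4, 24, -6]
x^3 + 6*x^2 + 12*x + 8

Expanding det(x·I − A) (e.g. by cofactor expansion or by noting that A is similar to its Jordan form J, which has the same characteristic polynomial as A) gives
  χ_A(x) = x^3 + 6*x^2 + 12*x + 8
which factors as (x + 2)^3. The eigenvalues (with algebraic multiplicities) are λ = -2 with multiplicity 3.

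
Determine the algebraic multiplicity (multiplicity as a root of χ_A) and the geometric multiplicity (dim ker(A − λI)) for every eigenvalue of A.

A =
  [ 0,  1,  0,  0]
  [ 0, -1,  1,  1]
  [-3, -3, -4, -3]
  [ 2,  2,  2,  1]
λ = -1: alg = 4, geom = 2

Step 1 — factor the characteristic polynomial to read off the algebraic multiplicities:
  χ_A(x) = (x + 1)^4

Step 2 — compute geometric multiplicities via the rank-nullity identity g(λ) = n − rank(A − λI):
  rank(A − (-1)·I) = 2, so dim ker(A − (-1)·I) = n − 2 = 2

Summary:
  λ = -1: algebraic multiplicity = 4, geometric multiplicity = 2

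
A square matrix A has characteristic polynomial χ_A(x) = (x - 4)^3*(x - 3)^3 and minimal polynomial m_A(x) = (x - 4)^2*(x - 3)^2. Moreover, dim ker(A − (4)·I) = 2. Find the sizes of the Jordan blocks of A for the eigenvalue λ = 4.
Block sizes for λ = 4: [2, 1]

Step 1 — from the characteristic polynomial, algebraic multiplicity of λ = 4 is 3. From dim ker(A − (4)·I) = 2, there are exactly 2 Jordan blocks for λ = 4.
Step 2 — from the minimal polynomial, the factor (x − 4)^2 tells us the largest block for λ = 4 has size 2.
Step 3 — with total size 3, 2 blocks, and largest block 2, the block sizes (in nonincreasing order) are [2, 1].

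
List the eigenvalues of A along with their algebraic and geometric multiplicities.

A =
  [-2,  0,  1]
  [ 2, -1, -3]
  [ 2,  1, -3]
λ = -2: alg = 3, geom = 1

Step 1 — factor the characteristic polynomial to read off the algebraic multiplicities:
  χ_A(x) = (x + 2)^3

Step 2 — compute geometric multiplicities via the rank-nullity identity g(λ) = n − rank(A − λI):
  rank(A − (-2)·I) = 2, so dim ker(A − (-2)·I) = n − 2 = 1

Summary:
  λ = -2: algebraic multiplicity = 3, geometric multiplicity = 1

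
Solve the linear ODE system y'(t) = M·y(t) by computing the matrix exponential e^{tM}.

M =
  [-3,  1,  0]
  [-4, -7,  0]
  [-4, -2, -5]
e^{tM} =
  [2*t*exp(-5*t) + exp(-5*t), t*exp(-5*t), 0]
  [-4*t*exp(-5*t), -2*t*exp(-5*t) + exp(-5*t), 0]
  [-4*t*exp(-5*t), -2*t*exp(-5*t), exp(-5*t)]

Strategy: write M = P · J · P⁻¹ where J is a Jordan canonical form, so e^{tM} = P · e^{tJ} · P⁻¹, and e^{tJ} can be computed block-by-block.

M has Jordan form
J =
  [-5,  1,  0]
  [ 0, -5,  0]
  [ 0,  0, -5]
(up to reordering of blocks).

Per-block formulas:
  For a 1×1 block at λ = -5: exp(t · [-5]) = [e^(-5t)].
  For a 2×2 Jordan block J_2(-5): exp(t · J_2(-5)) = e^(-5t)·(I + t·N), where N is the 2×2 nilpotent shift.

After assembling e^{tJ} and conjugating by P, we get:

e^{tM} =
  [2*t*exp(-5*t) + exp(-5*t), t*exp(-5*t), 0]
  [-4*t*exp(-5*t), -2*t*exp(-5*t) + exp(-5*t), 0]
  [-4*t*exp(-5*t), -2*t*exp(-5*t), exp(-5*t)]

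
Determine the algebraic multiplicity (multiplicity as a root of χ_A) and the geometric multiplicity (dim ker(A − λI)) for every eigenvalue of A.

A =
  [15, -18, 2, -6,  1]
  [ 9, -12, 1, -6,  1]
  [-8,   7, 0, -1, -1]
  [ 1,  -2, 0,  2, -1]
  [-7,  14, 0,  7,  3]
λ = -4: alg = 1, geom = 1; λ = 3: alg = 4, geom = 2

Step 1 — factor the characteristic polynomial to read off the algebraic multiplicities:
  χ_A(x) = (x - 3)^4*(x + 4)

Step 2 — compute geometric multiplicities via the rank-nullity identity g(λ) = n − rank(A − λI):
  rank(A − (-4)·I) = 4, so dim ker(A − (-4)·I) = n − 4 = 1
  rank(A − (3)·I) = 3, so dim ker(A − (3)·I) = n − 3 = 2

Summary:
  λ = -4: algebraic multiplicity = 1, geometric multiplicity = 1
  λ = 3: algebraic multiplicity = 4, geometric multiplicity = 2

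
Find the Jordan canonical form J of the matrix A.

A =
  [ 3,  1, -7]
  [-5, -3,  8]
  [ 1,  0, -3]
J_3(-1)

The characteristic polynomial is
  det(x·I − A) = x^3 + 3*x^2 + 3*x + 1 = (x + 1)^3

Eigenvalues and multiplicities (the geometric multiplicity of λ is n − rank(A − λI), which equals the number of Jordan blocks for λ):
  λ = -1: algebraic multiplicity = 3, geometric multiplicity = 1

Determining the block sizes for each eigenvalue:
  λ = -1: one block (gm = 1), so the single block has size am = 3 → block sizes [3]

Assembling the blocks gives a Jordan form
J =
  [-1,  1,  0]
  [ 0, -1,  1]
  [ 0,  0, -1]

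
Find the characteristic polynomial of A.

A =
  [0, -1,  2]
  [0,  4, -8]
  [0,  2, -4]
x^3

Expanding det(x·I − A) (e.g. by cofactor expansion or by noting that A is similar to its Jordan form J, which has the same characteristic polynomial as A) gives
  χ_A(x) = x^3
which factors as x^3. The eigenvalues (with algebraic multiplicities) are λ = 0 with multiplicity 3.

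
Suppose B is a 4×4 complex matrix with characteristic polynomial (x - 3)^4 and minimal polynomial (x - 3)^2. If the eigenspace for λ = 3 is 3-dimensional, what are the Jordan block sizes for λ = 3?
Block sizes for λ = 3: [2, 1, 1]

Step 1 — from the characteristic polynomial, algebraic multiplicity of λ = 3 is 4. From dim ker(B − (3)·I) = 3, there are exactly 3 Jordan blocks for λ = 3.
Step 2 — from the minimal polynomial, the factor (x − 3)^2 tells us the largest block for λ = 3 has size 2.
Step 3 — with total size 4, 3 blocks, and largest block 2, the block sizes (in nonincreasing order) are [2, 1, 1].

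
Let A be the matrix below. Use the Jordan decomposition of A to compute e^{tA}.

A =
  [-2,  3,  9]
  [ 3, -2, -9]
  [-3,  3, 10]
e^{tA} =
  [-exp(4*t) + 2*exp(t), exp(4*t) - exp(t), 3*exp(4*t) - 3*exp(t)]
  [exp(4*t) - exp(t), -exp(4*t) + 2*exp(t), -3*exp(4*t) + 3*exp(t)]
  [-exp(4*t) + exp(t), exp(4*t) - exp(t), 3*exp(4*t) - 2*exp(t)]

Strategy: write A = P · J · P⁻¹ where J is a Jordan canonical form, so e^{tA} = P · e^{tJ} · P⁻¹, and e^{tJ} can be computed block-by-block.

A has Jordan form
J =
  [1, 0, 0]
  [0, 1, 0]
  [0, 0, 4]
(up to reordering of blocks).

Per-block formulas:
  For a 1×1 block at λ = 4: exp(t · [4]) = [e^(4t)].
  For a 1×1 block at λ = 1: exp(t · [1]) = [e^(1t)].

After assembling e^{tJ} and conjugating by P, we get:

e^{tA} =
  [-exp(4*t) + 2*exp(t), exp(4*t) - exp(t), 3*exp(4*t) - 3*exp(t)]
  [exp(4*t) - exp(t), -exp(4*t) + 2*exp(t), -3*exp(4*t) + 3*exp(t)]
  [-exp(4*t) + exp(t), exp(4*t) - exp(t), 3*exp(4*t) - 2*exp(t)]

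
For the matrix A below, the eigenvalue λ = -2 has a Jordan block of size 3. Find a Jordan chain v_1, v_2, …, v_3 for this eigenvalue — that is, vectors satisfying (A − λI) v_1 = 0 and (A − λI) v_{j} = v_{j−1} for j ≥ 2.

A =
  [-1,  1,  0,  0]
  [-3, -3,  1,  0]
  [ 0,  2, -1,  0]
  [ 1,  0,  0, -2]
A Jordan chain for λ = -2 of length 3:
v_1 = (0, 0, 0, 1)ᵀ
v_2 = (1, -1, 2, 0)ᵀ
v_3 = (0, 1, 0, 0)ᵀ

Let N = A − (-2)·I. We want v_3 with N^3 v_3 = 0 but N^2 v_3 ≠ 0; then v_{j-1} := N · v_j for j = 3, …, 2.

Pick v_3 = (0, 1, 0, 0)ᵀ.
Then v_2 = N · v_3 = (1, -1, 2, 0)ᵀ.
Then v_1 = N · v_2 = (0, 0, 0, 1)ᵀ.

Sanity check: (A − (-2)·I) v_1 = (0, 0, 0, 0)ᵀ = 0. ✓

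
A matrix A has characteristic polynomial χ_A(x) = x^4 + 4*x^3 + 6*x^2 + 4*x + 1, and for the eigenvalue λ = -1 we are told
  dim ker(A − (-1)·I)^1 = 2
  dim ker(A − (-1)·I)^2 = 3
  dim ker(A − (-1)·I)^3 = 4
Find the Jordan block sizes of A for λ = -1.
Block sizes for λ = -1: [3, 1]

From the dimensions of kernels of powers, the number of Jordan blocks of size at least j is d_j − d_{j−1} where d_j = dim ker(N^j) (with d_0 = 0). Computing the differences gives [2, 1, 1].
The number of blocks of size exactly k is (#blocks of size ≥ k) − (#blocks of size ≥ k + 1), so the partition is: 1 block(s) of size 1, 1 block(s) of size 3.
In nonincreasing order the block sizes are [3, 1].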